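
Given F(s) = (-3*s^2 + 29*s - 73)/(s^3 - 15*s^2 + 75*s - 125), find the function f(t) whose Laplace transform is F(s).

Factor the denominator: s^3 - 15*s^2 + 75*s - 125 = (s - 5)^3.
Partial fraction decomposition gives [-3/(s - 5)] + [-1/(s - 5)^2] + [-3/(s - 5)^3].
Invert each term: -3/(s - 5) ↔ -3e^(5t); -1/(s - 5)^2 ↔ -t·e^(5t); -3/(s - 5)^3 ↔ (-3/2)t^2·e^(5t).

f(t) = -3*t^2*exp(5*t)/2 - t*exp(5*t) - 3*exp(5*t)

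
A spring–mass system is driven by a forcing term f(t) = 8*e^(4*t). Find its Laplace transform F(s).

F(s) = 8/(s - 4)

L{8} = 8/s.
By the first shifting theorem, multiplying by e^(4t) replaces s with s - 4.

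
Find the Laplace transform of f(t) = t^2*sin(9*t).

54*(s^2 - 27)/(s^2 + 81)^3

L{sin(9t)} = 9/(s^2 + 81).
Then apply L{t^2·g(t)} = (-1)^2 d^2/ds^2[G(s)] with G(s) = 9/(s^2 + 81):
differentiating 2 times and applying the sign gives 54*(s^2 - 27)/(s^2 + 81)^3.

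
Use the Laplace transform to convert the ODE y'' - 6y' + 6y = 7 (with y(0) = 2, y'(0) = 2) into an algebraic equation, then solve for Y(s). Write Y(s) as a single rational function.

Take the Laplace transform of both sides.
With L{y''} = s^2 Y - s·y(0) - y'(0) and L{y'} = sY - y(0), with y(0) = 2, y'(0) = 2: the LHS transforms to (s^2 - 6*s + 6)Y - (2*s - 10).
The right side is L{7} = 7/s.
So (s^2 - 6*s + 6)Y = 7/s + (2*s - 10).
Isolate Y and clear denominators.

Y(s) = (2*s^2 - 10*s + 7)/(s^3 - 6*s^2 + 6*s)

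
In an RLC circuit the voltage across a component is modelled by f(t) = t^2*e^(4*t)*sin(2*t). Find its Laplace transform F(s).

L{sin(2t)} = 2/(s^2 + 4).
Multiplying by e^(4t) shifts s → s - 4, so L{e^(4*t)*sin(2*t)} = 2/((s - 4)^2 + 4).
Then apply L{t^2·g(t)} = (-1)^2 d^2/ds^2[G(s)] with G(s) = 2/((s - 4)^2 + 4):
differentiating 2 times and applying the sign gives 4*(3*s^2 - 24*s + 44)/(s^2 - 8*s + 20)^3.

F(s) = 4*(3*s^2 - 24*s + 44)/(s^2 - 8*s + 20)^3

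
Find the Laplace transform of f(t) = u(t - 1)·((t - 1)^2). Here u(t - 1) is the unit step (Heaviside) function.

2*exp(-s)/s^3

By the second shifting theorem, L{u(t - c)·g(t - c)} = e^(-cs)·G(s) with c = 1 and G(s) = L{g(t)}.
L{t^2} = 2!/s^3 = 2/s^3.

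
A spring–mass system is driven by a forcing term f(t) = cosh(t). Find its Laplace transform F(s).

F(s) = s/(s^2 - 1)

L{cosh(t)} = s/(s^2 - 1).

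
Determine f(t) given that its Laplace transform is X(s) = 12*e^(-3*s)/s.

The factor e^(-3s) signals a time shift by c = 3 (second shifting theorem).
L{12} = 12/s, so L^-1{12/s} = 12.
Hence the inverse is u(t - 3) times that function evaluated at t - 3.

f(t) = Heaviside(t - 3)*(12)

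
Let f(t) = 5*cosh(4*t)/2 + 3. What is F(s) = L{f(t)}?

F(s) = 5*s/(2*(s^2 - 16)) + 3/s

By linearity of the Laplace transform, transform each term separately.
L{3} = 3/s; (5/2)·[L{cosh(4t)} = s/(s^2 - 16)].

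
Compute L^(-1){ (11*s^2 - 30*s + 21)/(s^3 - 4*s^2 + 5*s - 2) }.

Factor the denominator: s^3 - 4*s^2 + 5*s - 2 = (s - 2)*(s - 1)^2.
Partial fraction decomposition gives [6/(s - 1)] + [-2/(s - 1)^2] + [5/(s - 2)].
Invert each term: 6/(s - 1) ↔ 6e^(t); -2/(s - 1)^2 ↔ -2t·e^(t); 5/(s - 2) ↔ 5e^(2t).

-2*t*exp(t) + 5*exp(2*t) + 6*exp(t)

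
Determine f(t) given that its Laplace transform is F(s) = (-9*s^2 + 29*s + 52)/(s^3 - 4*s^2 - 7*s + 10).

Factor the denominator: s^3 - 4*s^2 - 7*s + 10 = (s - 5)*(s - 1)*(s + 2).
Partial fraction decomposition gives [-6/(s - 1)] + [-1/(s - 5)] + [-2/(s + 2)].
Invert each term: -6/(s - 1) ↔ -6e^(t); -1/(s - 5) ↔ -e^(5t); -2/(s + 2) ↔ -2e^(-2t).

f(t) = -exp(5*t) - 6*exp(t) - 2*exp(-2*t)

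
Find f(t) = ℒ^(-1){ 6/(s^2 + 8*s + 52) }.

Rewrite the denominator: s^2 + 8*s + 52 = (s + 4)^2 + 36.
The form in (s + 4) signals a first-shifting-theorem factor e^(-4t).
Since L{sin(6t)} = 6/(s^2 + 36), the inverse is e^(-4*t)*sin(6*t).

f(t) = exp(-4*t)*sin(6*t)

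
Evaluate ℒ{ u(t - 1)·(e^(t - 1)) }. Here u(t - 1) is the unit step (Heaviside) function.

By the second shifting theorem, L{u(t - c)·g(t - c)} = e^(-cs)·G(s) with c = 1 and G(s) = L{g(t)}.
L{e^(t)} = 1/(s - 1).

exp(-s)/(s - 1)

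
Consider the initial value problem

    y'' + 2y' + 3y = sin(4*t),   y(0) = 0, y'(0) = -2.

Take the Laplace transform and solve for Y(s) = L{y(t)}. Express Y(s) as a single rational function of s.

Take the Laplace transform of both sides.
Using L{y''} = s^2 Y - s·y(0) - y'(0) and L{y'} = sY - y(0), with y(0) = 0, y'(0) = -2, the left side becomes (s^2 + 2*s + 3)Y - (-2).
The right side is L{sin(4*t)} = 4/(s^2 + 16).
So (s^2 + 2*s + 3)Y = 4/(s^2 + 16) + (-2).
Solve for Y(s) and write it as one ratio of polynomials.

Y(s) = (-2*s^2 - 28)/(s^4 + 2*s^3 + 19*s^2 + 32*s + 48)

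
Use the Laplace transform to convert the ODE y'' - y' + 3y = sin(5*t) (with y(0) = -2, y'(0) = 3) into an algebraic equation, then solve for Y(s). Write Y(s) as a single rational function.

Take the Laplace transform of both sides.
The derivative rules (L{y''} = s^2 Y - s·y(0) - y'(0) and L{y'} = sY - y(0), with y(0) = -2, y'(0) = 3) turn the left side into (s^2 - s + 3)Y - (-2*s + 5).
The right side is L{sin(5*t)} = 5/(s^2 + 25).
So (s^2 - s + 3)Y = 5/(s^2 + 25) + (-2*s + 5).
Divide through and combine into a single rational function.

Y(s) = (-2*s^3 + 5*s^2 - 50*s + 130)/(s^4 - s^3 + 28*s^2 - 25*s + 75)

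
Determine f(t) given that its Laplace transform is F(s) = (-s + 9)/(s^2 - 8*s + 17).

Complete the square in the denominator: s^2 - 8*s + 17 = (s - 4)^2 + 1^2.
Split the numerator to match: -s + 9 = -1·(s - 4) + 5·1.
Invert each term: -1·(s - 4)/((s - 4)^2 + 1) ↔ -e^(4t)cos(t); 5·1/((s - 4)^2 + 1) ↔ 5e^(4t)sin(t).

f(t) = 5*exp(4*t)*sin(t) - exp(4*t)*cos(t)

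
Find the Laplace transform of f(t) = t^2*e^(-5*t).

L{e^(-5t)} = 1/(s + 5).
Then apply L{t^2·g(t)} = (-1)^2 d^2/ds^2[G(s)] with G(s) = 1/(s + 5):
differentiating 2 times and applying the sign gives 2/(s + 5)^3.

2/(s + 5)^3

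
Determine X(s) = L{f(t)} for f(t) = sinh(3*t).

L{sinh(3t)} = 3/(s^2 - 9).

X(s) = 3/(s^2 - 9)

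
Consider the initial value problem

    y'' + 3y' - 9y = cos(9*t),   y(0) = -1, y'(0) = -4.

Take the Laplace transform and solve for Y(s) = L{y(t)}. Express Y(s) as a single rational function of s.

Y(s) = (-s^3 - 7*s^2 - 80*s - 567)/(s^4 + 3*s^3 + 72*s^2 + 243*s - 729)

Take the Laplace transform of both sides.
Using L{y''} = s^2 Y - s·y(0) - y'(0) and L{y'} = sY - y(0), with y(0) = -1, y'(0) = -4, the left side becomes (s^2 + 3*s - 9)Y - (-s - 7).
The right side is L{cos(9*t)} = s/(s^2 + 81).
So (s^2 + 3*s - 9)Y = s/(s^2 + 81) + (-s - 7).
Divide through and combine into a single rational function.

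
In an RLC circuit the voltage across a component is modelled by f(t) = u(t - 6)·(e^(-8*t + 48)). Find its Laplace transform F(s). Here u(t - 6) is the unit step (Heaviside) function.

F(s) = exp(-6*s)/(s + 8)

By the second shifting theorem, L{u(t - c)·g(t - c)} = e^(-cs)·G(s) with c = 6 and G(s) = L{g(t)}.
L{e^(-8t)} = 1/(s + 8).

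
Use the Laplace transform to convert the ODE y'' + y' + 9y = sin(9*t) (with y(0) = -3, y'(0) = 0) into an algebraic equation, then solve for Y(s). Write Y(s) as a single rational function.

Take the Laplace transform of both sides.
Using L{y''} = s^2 Y - s·y(0) - y'(0) and L{y'} = sY - y(0), with y(0) = -3, y'(0) = 0, the left side becomes (s^2 + s + 9)Y - (-3*s - 3).
The right side is L{sin(9*t)} = 9/(s^2 + 81).
So (s^2 + s + 9)Y = 9/(s^2 + 81) + (-3*s - 3).
Solve for Y(s) and write it as one ratio of polynomials.

Y(s) = (-3*s^3 - 3*s^2 - 243*s - 234)/(s^4 + s^3 + 90*s^2 + 81*s + 729)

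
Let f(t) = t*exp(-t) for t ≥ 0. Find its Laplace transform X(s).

L{t} = 1!/s^2 = 1/s^2.
By the first shifting theorem, multiplying by e^(-t) replaces s with s + 1.

X(s) = (s + 1)^(-2)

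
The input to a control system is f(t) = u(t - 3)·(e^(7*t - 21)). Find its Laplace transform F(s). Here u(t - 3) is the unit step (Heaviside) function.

F(s) = exp(-3*s)/(s - 7)

By the second shifting theorem, L{u(t - c)·g(t - c)} = e^(-cs)·G(s) with c = 3 and G(s) = L{g(t)}.
L{e^(7t)} = 1/(s - 7).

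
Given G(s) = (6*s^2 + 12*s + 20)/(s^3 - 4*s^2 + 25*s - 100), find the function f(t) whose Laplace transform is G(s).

f(t) = 4*exp(4*t) + 4*sin(5*t) + 2*cos(5*t)

Factor the denominator: s^3 - 4*s^2 + 25*s - 100 = (s - 4)*(s^2 + 25).
Partial fraction decomposition gives [4/(s - 4)] + [2*s/(s^2 + 25)] + [20/(s^2 + 25)].
Invert each term: 4/(s - 4) ↔ 4e^(4t); 2·s/(s^2 + 25) ↔ 2cos(5t); 4·5/(s^2 + 25) ↔ 4sin(5t).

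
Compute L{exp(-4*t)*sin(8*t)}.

8/((s + 4)^2 + 64)

L{sin(8t)} = 8/(s^2 + 64).
By the first shifting theorem, multiplying by e^(-4t) replaces s with s + 4.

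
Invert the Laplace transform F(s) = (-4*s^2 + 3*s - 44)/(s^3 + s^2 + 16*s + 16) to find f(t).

Factor the denominator: s^3 + s^2 + 16*s + 16 = (s + 1)*(s^2 + 16).
Partial fraction decomposition gives [-3/(s + 1)] + [-s/(s^2 + 16)] + [4/(s^2 + 16)].
Invert each term: -3/(s + 1) ↔ -3e^(-t); -1·s/(s^2 + 16) ↔ -cos(4t); 1·4/(s^2 + 16) ↔ sin(4t).

f(t) = sin(4*t) - cos(4*t) - 3*exp(-t)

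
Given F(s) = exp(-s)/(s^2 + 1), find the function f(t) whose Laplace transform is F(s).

f(t) = Heaviside(t - 1)*(sin(t - 1))

The factor e^(-s) signals a time shift by c = 1 (second shifting theorem).
L{sin(t)} = 1/(s^2 + 1), so L^-1{1/(s^2 + 1)} = sin(t).
Hence the inverse is u(t - 1) times that function evaluated at t - 1.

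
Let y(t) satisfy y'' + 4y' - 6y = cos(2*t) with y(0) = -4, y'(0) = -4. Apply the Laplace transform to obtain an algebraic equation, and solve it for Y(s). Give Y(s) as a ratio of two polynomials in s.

Y(s) = (-4*s^3 - 20*s^2 - 15*s - 80)/(s^4 + 4*s^3 - 2*s^2 + 16*s - 24)

Laplace-transform each side.
With L{y''} = s^2 Y - s·y(0) - y'(0) and L{y'} = sY - y(0), with y(0) = -4, y'(0) = -4: the LHS transforms to (s^2 + 4*s - 6)Y - (-4*s - 20).
The right side is L{cos(2*t)} = s/(s^2 + 4).
So (s^2 + 4*s - 6)Y = s/(s^2 + 4) + (-4*s - 20).
Isolate Y and clear denominators.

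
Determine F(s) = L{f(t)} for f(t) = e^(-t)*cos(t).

F(s) = (s + 1)/((s + 1)^2 + 1)

L{cos(t)} = s/(s^2 + 1).
By the first shifting theorem, multiplying by e^(-t) replaces s with s + 1.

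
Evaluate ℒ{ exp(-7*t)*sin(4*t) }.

4/((s + 7)^2 + 16)

L{sin(4t)} = 4/(s^2 + 16).
By the first shifting theorem, multiplying by e^(-7t) replaces s with s + 7.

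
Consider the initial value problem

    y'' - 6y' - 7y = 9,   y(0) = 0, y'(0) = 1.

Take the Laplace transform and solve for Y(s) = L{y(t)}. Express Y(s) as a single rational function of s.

Y(s) = (s + 9)/(s^3 - 6*s^2 - 7*s)

Transform both sides with L{·}.
With L{y''} = s^2 Y - s·y(0) - y'(0) and L{y'} = sY - y(0), with y(0) = 0, y'(0) = 1: the LHS transforms to (s^2 - 6*s - 7)Y - (1).
The right side is L{9} = 9/s.
So (s^2 - 6*s - 7)Y = 9/s + (1).
Isolate Y and clear denominators.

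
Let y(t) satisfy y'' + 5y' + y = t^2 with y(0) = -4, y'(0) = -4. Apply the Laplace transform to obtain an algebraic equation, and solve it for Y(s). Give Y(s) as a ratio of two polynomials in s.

Y(s) = (-4*s^4 - 24*s^3 + 2)/(s^5 + 5*s^4 + s^3)

Transform both sides with L{·}.
Using L{y''} = s^2 Y - s·y(0) - y'(0) and L{y'} = sY - y(0), with y(0) = -4, y'(0) = -4, the left side becomes (s^2 + 5*s + 1)Y - (-4*s - 24).
The right side is L{t^2} = 2/s^3.
So (s^2 + 5*s + 1)Y = 2/s^3 + (-4*s - 24).
Solve for Y(s) and write it as one ratio of polynomials.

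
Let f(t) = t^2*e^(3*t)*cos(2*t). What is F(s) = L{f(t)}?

L{cos(2t)} = s/(s^2 + 4).
Multiplying by e^(3t) shifts s → s - 3, so L{e^(3*t)*cos(2*t)} = (s - 3)/((s - 3)^2 + 4).
Then apply L{t^2·g(t)} = (-1)^2 d^2/ds^2[G(s)] with G(s) = (s - 3)/((s - 3)^2 + 4):
differentiating 2 times and applying the sign gives 2*(s - 3)*(s^2 - 6*s - 3)/(s^2 - 6*s + 13)^3.

F(s) = 2*(s - 3)*(s^2 - 6*s - 3)/(s^2 - 6*s + 13)^3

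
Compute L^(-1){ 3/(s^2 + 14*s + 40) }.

Rewrite the denominator: s^2 + 14*s + 40 = (s + 7)^2 - 9.
The form in (s + 7) signals a first-shifting-theorem factor e^(-7t).
Since L{sinh(3t)} = 3/(s^2 - 9), the inverse is e^(-7*t)*sinh(3*t).

exp(-7*t)*sinh(3*t)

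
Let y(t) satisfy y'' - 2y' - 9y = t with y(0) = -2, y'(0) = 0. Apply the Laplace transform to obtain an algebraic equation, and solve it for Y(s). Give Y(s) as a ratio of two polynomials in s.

Take the Laplace transform of both sides.
Using L{y''} = s^2 Y - s·y(0) - y'(0) and L{y'} = sY - y(0), with y(0) = -2, y'(0) = 0, the left side becomes (s^2 - 2*s - 9)Y - (-2*s + 4).
The right side is L{t} = s^(-2).
So (s^2 - 2*s - 9)Y = s^(-2) + (-2*s + 4).
Solve for Y(s) and write it as one ratio of polynomials.

Y(s) = (-2*s^3 + 4*s^2 + 1)/(s^4 - 2*s^3 - 9*s^2)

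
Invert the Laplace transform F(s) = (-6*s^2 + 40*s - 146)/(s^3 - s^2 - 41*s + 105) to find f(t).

Factor the denominator: s^3 - s^2 - 41*s + 105 = (s - 5)*(s - 3)*(s + 7).
Partial fraction decomposition gives [-4/(s - 5)] + [4/(s - 3)] + [-6/(s + 7)].
Invert each term: -4/(s - 5) ↔ -4e^(5t); 4/(s - 3) ↔ 4e^(3t); -6/(s + 7) ↔ -6e^(-7t).

f(t) = -4*exp(5*t) + 4*exp(3*t) - 6*exp(-7*t)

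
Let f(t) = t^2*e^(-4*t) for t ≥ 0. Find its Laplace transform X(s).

L{e^(-4t)} = 1/(s + 4).
Then apply L{t^2·g(t)} = (-1)^2 d^2/ds^2[G(s)] with G(s) = 1/(s + 4):
differentiating 2 times and applying the sign gives 2/(s + 4)^3.

X(s) = 2/(s + 4)^3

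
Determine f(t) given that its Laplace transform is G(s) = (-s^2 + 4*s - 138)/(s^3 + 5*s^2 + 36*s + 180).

f(t) = -sin(6*t) + 2*cos(6*t) - 3*exp(-5*t)

Factor the denominator: s^3 + 5*s^2 + 36*s + 180 = (s + 5)*(s^2 + 36).
Partial fraction decomposition gives [-3/(s + 5)] + [2*s/(s^2 + 36)] + [-6/(s^2 + 36)].
Invert each term: -3/(s + 5) ↔ -3e^(-5t); 2·s/(s^2 + 36) ↔ 2cos(6t); -1·6/(s^2 + 36) ↔ -sin(6t).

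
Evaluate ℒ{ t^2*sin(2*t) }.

4*(3*s^2 - 4)/(s^2 + 4)^3

L{sin(2t)} = 2/(s^2 + 4).
Then apply L{t^2·g(t)} = (-1)^2 d^2/ds^2[G(s)] with G(s) = 2/(s^2 + 4):
differentiating 2 times and applying the sign gives 4*(3*s^2 - 4)/(s^2 + 4)^3.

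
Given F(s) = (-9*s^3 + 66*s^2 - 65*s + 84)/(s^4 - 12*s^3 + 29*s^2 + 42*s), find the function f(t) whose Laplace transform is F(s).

f(t) = -4*exp(7*t) - 3*exp(6*t) + 2 - 4*exp(-t)

Factor the denominator: s^4 - 12*s^3 + 29*s^2 + 42*s = s*(s - 7)*(s - 6)*(s + 1).
Partial fraction decomposition gives [-4/(s + 1)] + [-4/(s - 7)] + [2/s] + [-3/(s - 6)].
Invert each term: -4/(s + 1) ↔ -4e^(-t); -4/(s - 7) ↔ -4e^(7t); 2/(s - 0) ↔ 2e^(0t); -3/(s - 6) ↔ -3e^(6t).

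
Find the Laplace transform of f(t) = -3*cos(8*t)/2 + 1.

Apply the Laplace transform termwise.
L{1} = 1/s; (-3/2)·[L{cos(8t)} = s/(s^2 + 64)].

-3*s/(2*(s^2 + 64)) + 1/s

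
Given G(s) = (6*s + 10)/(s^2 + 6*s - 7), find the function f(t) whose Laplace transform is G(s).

Factor the denominator: s^2 + 6*s - 7 = (s - 1)*(s + 7).
Partial fraction decomposition gives [4/(s + 7)] + [2/(s - 1)].
Invert each term: 4/(s + 7) ↔ 4e^(-7t); 2/(s - 1) ↔ 2e^(t).

f(t) = 2*exp(t) + 4*exp(-7*t)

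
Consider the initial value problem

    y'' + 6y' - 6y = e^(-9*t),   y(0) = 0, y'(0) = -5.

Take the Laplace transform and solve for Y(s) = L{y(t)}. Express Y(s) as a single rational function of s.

Y(s) = (-5*s - 44)/(s^3 + 15*s^2 + 48*s - 54)

Transform both sides with L{·}.
The derivative rules (L{y''} = s^2 Y - s·y(0) - y'(0) and L{y'} = sY - y(0), with y(0) = 0, y'(0) = -5) turn the left side into (s^2 + 6*s - 6)Y - (-5).
The right side is L{e^(-9*t)} = 1/(s + 9).
So (s^2 + 6*s - 6)Y = 1/(s + 9) + (-5).
Divide through and combine into a single rational function.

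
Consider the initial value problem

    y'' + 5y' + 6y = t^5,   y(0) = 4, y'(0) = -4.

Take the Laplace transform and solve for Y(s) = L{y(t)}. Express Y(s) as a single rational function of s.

Y(s) = (4*s^7 + 16*s^6 + 120)/(s^8 + 5*s^7 + 6*s^6)

Apply the Laplace transform to the equation.
Using L{y''} = s^2 Y - s·y(0) - y'(0) and L{y'} = sY - y(0), with y(0) = 4, y'(0) = -4, the left side becomes (s^2 + 5*s + 6)Y - (4*s + 16).
The right side is L{t^5} = 120/s^6.
So (s^2 + 5*s + 6)Y = 120/s^6 + (4*s + 16).
Isolate Y and clear denominators.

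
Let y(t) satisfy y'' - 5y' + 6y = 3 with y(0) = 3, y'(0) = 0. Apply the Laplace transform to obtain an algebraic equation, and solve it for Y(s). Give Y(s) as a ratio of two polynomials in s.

Y(s) = (3*s^2 - 15*s + 3)/(s^3 - 5*s^2 + 6*s)

Laplace-transform each side.
With L{y''} = s^2 Y - s·y(0) - y'(0) and L{y'} = sY - y(0), with y(0) = 3, y'(0) = 0: the LHS transforms to (s^2 - 5*s + 6)Y - (3*s - 15).
The right side is L{3} = 3/s.
So (s^2 - 5*s + 6)Y = 3/s + (3*s - 15).
Divide through and combine into a single rational function.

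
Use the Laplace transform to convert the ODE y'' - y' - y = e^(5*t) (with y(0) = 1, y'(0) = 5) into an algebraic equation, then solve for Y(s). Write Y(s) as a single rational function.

Laplace-transform each side.
Using L{y''} = s^2 Y - s·y(0) - y'(0) and L{y'} = sY - y(0), with y(0) = 1, y'(0) = 5, the left side becomes (s^2 - s - 1)Y - (s + 4).
The right side is L{e^(5*t)} = 1/(s - 5).
So (s^2 - s - 1)Y = 1/(s - 5) + (s + 4).
Solve for Y(s) and write it as one ratio of polynomials.

Y(s) = (s^2 - s - 19)/(s^3 - 6*s^2 + 4*s + 5)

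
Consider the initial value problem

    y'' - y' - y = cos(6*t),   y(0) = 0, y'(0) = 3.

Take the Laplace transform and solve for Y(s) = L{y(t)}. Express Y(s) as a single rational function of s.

Y(s) = (3*s^2 + s + 108)/(s^4 - s^3 + 35*s^2 - 36*s - 36)

Apply the Laplace transform to the equation.
Using L{y''} = s^2 Y - s·y(0) - y'(0) and L{y'} = sY - y(0), with y(0) = 0, y'(0) = 3, the left side becomes (s^2 - s - 1)Y - (3).
The right side is L{cos(6*t)} = s/(s^2 + 36).
So (s^2 - s - 1)Y = s/(s^2 + 36) + (3).
Isolate Y and clear denominators.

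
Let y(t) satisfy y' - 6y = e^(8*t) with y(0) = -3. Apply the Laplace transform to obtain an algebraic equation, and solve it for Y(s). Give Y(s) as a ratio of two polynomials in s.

Transform both sides with L{·}.
With L{y'} = sY - y(0) = sY - (-3): the LHS transforms to (s - 6)Y - (-3).
The right side is L{e^(8*t)} = 1/(s - 8).
So (s - 6)Y = 1/(s - 8) + (-3).
Divide through and combine into a single rational function.

Y(s) = (-3*s + 25)/(s^2 - 14*s + 48)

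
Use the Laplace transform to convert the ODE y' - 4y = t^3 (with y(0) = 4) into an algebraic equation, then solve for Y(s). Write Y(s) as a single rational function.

Y(s) = (4*s^4 + 6)/(s^5 - 4*s^4)

Laplace-transform each side.
Using L{y'} = sY - y(0) = sY - 4, the left side becomes (s - 4)Y - (4).
The right side is L{t^3} = 6/s^4.
So (s - 4)Y = 6/s^4 + (4).
Divide through and combine into a single rational function.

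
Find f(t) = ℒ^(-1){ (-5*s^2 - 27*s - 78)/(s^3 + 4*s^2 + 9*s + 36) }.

f(t) = -5*sin(3*t) - 3*cos(3*t) - 2*exp(-4*t)

Factor the denominator: s^3 + 4*s^2 + 9*s + 36 = (s + 4)*(s^2 + 9).
Partial fraction decomposition gives [-2/(s + 4)] + [-3*s/(s^2 + 9)] + [-15/(s^2 + 9)].
Invert each term: -2/(s + 4) ↔ -2e^(-4t); -3·s/(s^2 + 9) ↔ -3cos(3t); -5·3/(s^2 + 9) ↔ -5sin(3t).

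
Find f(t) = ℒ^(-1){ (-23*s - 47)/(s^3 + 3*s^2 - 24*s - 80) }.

f(t) = -5*t*exp(-4*t) - 2*exp(5*t) + 2*exp(-4*t)

Factor the denominator: s^3 + 3*s^2 - 24*s - 80 = (s - 5)*(s + 4)^2.
Partial fraction decomposition gives [2/(s + 4)] + [-5/(s + 4)^2] + [-2/(s - 5)].
Invert each term: 2/(s + 4) ↔ 2e^(-4t); -5/(s + 4)^2 ↔ -5t·e^(-4t); -2/(s - 5) ↔ -2e^(5t).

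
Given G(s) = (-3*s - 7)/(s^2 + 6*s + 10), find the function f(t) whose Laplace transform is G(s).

Complete the square in the denominator: s^2 + 6*s + 10 = (s + 3)^2 + 1^2.
Split the numerator to match: -3*s - 7 = -3·(s + 3) + 2·1.
Invert each term: -3·(s + 3)/((s + 3)^2 + 1) ↔ -3e^(-3t)cos(t); 2·1/((s + 3)^2 + 1) ↔ 2e^(-3t)sin(t).

f(t) = 2*exp(-3*t)*sin(t) - 3*exp(-3*t)*cos(t)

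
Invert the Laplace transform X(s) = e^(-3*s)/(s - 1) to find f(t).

The factor e^(-3s) signals a time shift by c = 3 (second shifting theorem).
L{e^(t)} = 1/(s - 1), so L^-1{1/(s - 1)} = e^(t).
Hence the inverse is u(t - 3) times that function evaluated at t - 3.

f(t) = Heaviside(t - 3)*(exp(t - 3))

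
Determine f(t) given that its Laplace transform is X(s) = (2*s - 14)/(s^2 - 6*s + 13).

Complete the square in the denominator: s^2 - 6*s + 13 = (s - 3)^2 + 2^2.
Split the numerator to match: 2*s - 14 = 2·(s - 3) - 4·2.
Invert each term: 2·(s - 3)/((s - 3)^2 + 4) ↔ 2e^(3t)cos(2t); -4·2/((s - 3)^2 + 4) ↔ -4e^(3t)sin(2t).

f(t) = -4*exp(3*t)*sin(2*t) + 2*exp(3*t)*cos(2*t)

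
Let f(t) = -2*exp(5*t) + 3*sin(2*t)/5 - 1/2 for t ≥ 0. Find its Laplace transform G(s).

G(s) = 6/(5*(s^2 + 4)) - 2/(s - 5) - 1/(2*s)

By linearity of the Laplace transform, transform each term separately.
(3/5)·[L{sin(2t)} = 2/(s^2 + 4)]; L{-1/2} = (-1/2)/s; (-2)·[L{e^(5t)} = 1/(s - 5)].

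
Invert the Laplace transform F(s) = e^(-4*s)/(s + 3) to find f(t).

f(t) = Heaviside(t - 4)*(exp(-3*t + 12))

The factor e^(-4s) signals a time shift by c = 4 (second shifting theorem).
L{e^(-3t)} = 1/(s + 3), so L^-1{1/(s + 3)} = e^(-3*t).
Hence the inverse is u(t - 4) times that function evaluated at t - 4.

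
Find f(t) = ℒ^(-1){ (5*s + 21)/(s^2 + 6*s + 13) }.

f(t) = 3*exp(-3*t)*sin(2*t) + 5*exp(-3*t)*cos(2*t)

Complete the square in the denominator: s^2 + 6*s + 13 = (s + 3)^2 + 2^2.
Split the numerator to match: 5*s + 21 = 5·(s + 3) + 3·2.
Invert each term: 5·(s + 3)/((s + 3)^2 + 4) ↔ 5e^(-3t)cos(2t); 3·2/((s + 3)^2 + 4) ↔ 3e^(-3t)sin(2t).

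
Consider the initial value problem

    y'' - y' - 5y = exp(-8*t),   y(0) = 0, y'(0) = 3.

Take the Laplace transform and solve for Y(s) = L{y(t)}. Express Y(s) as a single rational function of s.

Y(s) = (3*s + 25)/(s^3 + 7*s^2 - 13*s - 40)

Transform both sides with L{·}.
The derivative rules (L{y''} = s^2 Y - s·y(0) - y'(0) and L{y'} = sY - y(0), with y(0) = 0, y'(0) = 3) turn the left side into (s^2 - s - 5)Y - (3).
The right side is L{exp(-8*t)} = 1/(s + 8).
So (s^2 - s - 5)Y = 1/(s + 8) + (3).
Divide through and combine into a single rational function.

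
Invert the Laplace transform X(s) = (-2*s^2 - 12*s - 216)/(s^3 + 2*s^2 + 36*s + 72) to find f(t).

Factor the denominator: s^3 + 2*s^2 + 36*s + 72 = (s + 2)*(s^2 + 36).
Partial fraction decomposition gives [-5/(s + 2)] + [3*s/(s^2 + 36)] + [-18/(s^2 + 36)].
Invert each term: -5/(s + 2) ↔ -5e^(-2t); 3·s/(s^2 + 36) ↔ 3cos(6t); -3·6/(s^2 + 36) ↔ -3sin(6t).

f(t) = -3*sin(6*t) + 3*cos(6*t) - 5*exp(-2*t)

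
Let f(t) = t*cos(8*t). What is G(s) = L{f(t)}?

L{cos(8t)} = s/(s^2 + 64).
Then apply L{t·g(t)} = -d/ds[H(s)] with H(s) = s/(s^2 + 64):
differentiating 1 time and applying the sign gives (s - 8)*(s + 8)/(s^2 + 64)^2.

G(s) = (s - 8)*(s + 8)/(s^2 + 64)^2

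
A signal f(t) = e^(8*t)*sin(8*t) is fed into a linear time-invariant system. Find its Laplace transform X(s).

L{sin(8t)} = 8/(s^2 + 64).
By the first shifting theorem, multiplying by e^(8t) replaces s with s - 8.

X(s) = 8/((s - 8)^2 + 64)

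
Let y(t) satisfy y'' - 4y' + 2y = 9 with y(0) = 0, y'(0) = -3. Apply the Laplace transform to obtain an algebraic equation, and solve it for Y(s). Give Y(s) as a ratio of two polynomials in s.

Y(s) = (-3*s + 9)/(s^3 - 4*s^2 + 2*s)

Apply the Laplace transform to the equation.
The derivative rules (L{y''} = s^2 Y - s·y(0) - y'(0) and L{y'} = sY - y(0), with y(0) = 0, y'(0) = -3) turn the left side into (s^2 - 4*s + 2)Y - (-3).
The right side is L{9} = 9/s.
So (s^2 - 4*s + 2)Y = 9/s + (-3).
Divide through and combine into a single rational function.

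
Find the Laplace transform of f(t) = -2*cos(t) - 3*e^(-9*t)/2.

-2*s/(s^2 + 1) - 3/(2*(s + 9))

Apply the Laplace transform termwise.
(-2)·[L{cos(t)} = s/(s^2 + 1)]; (-3/2)·[L{e^(-9t)} = 1/(s + 9)].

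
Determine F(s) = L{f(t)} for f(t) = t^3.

F(s) = 6/s^4

L{t^3} = 3!/s^4 = 6/s^4.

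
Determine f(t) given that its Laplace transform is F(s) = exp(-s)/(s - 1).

f(t) = Heaviside(t - 1)*(exp(t - 1))

The factor e^(-s) signals a time shift by c = 1 (second shifting theorem).
L{e^(t)} = 1/(s - 1), so L^-1{1/(s - 1)} = exp(t).
Hence the inverse is u(t - 1) times that function evaluated at t - 1.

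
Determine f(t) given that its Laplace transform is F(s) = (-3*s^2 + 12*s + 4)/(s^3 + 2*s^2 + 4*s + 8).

Factor the denominator: s^3 + 2*s^2 + 4*s + 8 = (s + 2)*(s^2 + 4).
Partial fraction decomposition gives [-4/(s + 2)] + [s/(s^2 + 4)] + [10/(s^2 + 4)].
Invert each term: -4/(s + 2) ↔ -4e^(-2t); 1·s/(s^2 + 4) ↔ cos(2t); 5·2/(s^2 + 4) ↔ 5sin(2t).

f(t) = 5*sin(2*t) + cos(2*t) - 4*exp(-2*t)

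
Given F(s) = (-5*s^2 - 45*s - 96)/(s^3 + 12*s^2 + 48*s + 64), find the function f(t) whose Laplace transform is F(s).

Factor the denominator: s^3 + 12*s^2 + 48*s + 64 = (s + 4)^3.
Partial fraction decomposition gives [-5/(s + 4)] + [-5/(s + 4)^2] + [4/(s + 4)^3].
Invert each term: -5/(s + 4) ↔ -5e^(-4t); -5/(s + 4)^2 ↔ -5t·e^(-4t); 4/(s + 4)^3 ↔ (2)t^2·e^(-4t).

f(t) = 2*t^2*exp(-4*t) - 5*t*exp(-4*t) - 5*exp(-4*t)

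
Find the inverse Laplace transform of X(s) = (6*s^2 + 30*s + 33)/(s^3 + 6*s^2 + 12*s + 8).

Factor the denominator: s^3 + 6*s^2 + 12*s + 8 = (s + 2)^3.
Partial fraction decomposition gives [6/(s + 2)] + [6/(s + 2)^2] + [-3/(s + 2)^3].
Invert each term: 6/(s + 2) ↔ 6e^(-2t); 6/(s + 2)^2 ↔ 6t·e^(-2t); -3/(s + 2)^3 ↔ (-3/2)t^2·e^(-2t).

-3*t^2*exp(-2*t)/2 + 6*t*exp(-2*t) + 6*exp(-2*t)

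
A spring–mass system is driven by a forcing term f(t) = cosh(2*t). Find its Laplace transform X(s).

L{cosh(2t)} = s/(s^2 - 4).

X(s) = s/(s^2 - 4)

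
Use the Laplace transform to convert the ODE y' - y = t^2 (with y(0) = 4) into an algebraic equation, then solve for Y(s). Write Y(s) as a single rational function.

Laplace-transform each side.
The derivative rules (L{y'} = sY - y(0) = sY - 4) turn the left side into (s - 1)Y - (4).
The right side is L{t^2} = 2/s^3.
So (s - 1)Y = 2/s^3 + (4).
Isolate Y and clear denominators.

Y(s) = (4*s^3 + 2)/(s^4 - s^3)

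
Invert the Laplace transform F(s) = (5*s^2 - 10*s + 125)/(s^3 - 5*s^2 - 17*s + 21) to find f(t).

Factor the denominator: s^3 - 5*s^2 - 17*s + 21 = (s - 7)*(s - 1)*(s + 3).
Partial fraction decomposition gives [5/(s + 3)] + [5/(s - 7)] + [-5/(s - 1)].
Invert each term: 5/(s + 3) ↔ 5e^(-3t); 5/(s - 7) ↔ 5e^(7t); -5/(s - 1) ↔ -5e^(t).

f(t) = 5*exp(7*t) - 5*exp(t) + 5*exp(-3*t)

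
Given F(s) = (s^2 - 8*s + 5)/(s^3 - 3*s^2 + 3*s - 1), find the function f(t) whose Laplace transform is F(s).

Factor the denominator: s^3 - 3*s^2 + 3*s - 1 = (s - 1)^3.
Partial fraction decomposition gives [1/(s - 1)] + [-6/(s - 1)^2] + [-2/(s - 1)^3].
Invert each term: 1/(s - 1) ↔ e^(t); -6/(s - 1)^2 ↔ -6t·e^(t); -2/(s - 1)^3 ↔ (-1)t^2·e^(t).

f(t) = -t^2*exp(t) - 6*t*exp(t) + exp(t)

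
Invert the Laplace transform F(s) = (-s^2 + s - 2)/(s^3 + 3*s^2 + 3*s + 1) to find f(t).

Factor the denominator: s^3 + 3*s^2 + 3*s + 1 = (s + 1)^3.
Partial fraction decomposition gives [-1/(s + 1)] + [3/(s + 1)^2] + [-4/(s + 1)^3].
Invert each term: -1/(s + 1) ↔ -e^(-t); 3/(s + 1)^2 ↔ 3t·e^(-t); -4/(s + 1)^3 ↔ (-2)t^2·e^(-t).

f(t) = -2*t^2*exp(-t) + 3*t*exp(-t) - exp(-t)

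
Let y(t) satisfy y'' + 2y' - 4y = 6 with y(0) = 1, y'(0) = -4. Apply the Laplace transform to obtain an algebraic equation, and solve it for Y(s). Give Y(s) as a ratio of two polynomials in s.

Y(s) = (s^2 - 2*s + 6)/(s^3 + 2*s^2 - 4*s)

Laplace-transform each side.
The derivative rules (L{y''} = s^2 Y - s·y(0) - y'(0) and L{y'} = sY - y(0), with y(0) = 1, y'(0) = -4) turn the left side into (s^2 + 2*s - 4)Y - (s - 2).
The right side is L{6} = 6/s.
So (s^2 + 2*s - 4)Y = 6/s + (s - 2).
Divide through and combine into a single rational function.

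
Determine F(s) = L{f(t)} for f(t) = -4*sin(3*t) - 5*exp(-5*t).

F(s) = -12/(s^2 + 9) - 5/(s + 5)

The transform is linear, so treat each term independently.
(-4)·[L{sin(3t)} = 3/(s^2 + 9)]; (-5)·[L{e^(-5t)} = 1/(s + 5)].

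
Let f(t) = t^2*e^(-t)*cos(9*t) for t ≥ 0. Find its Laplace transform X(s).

X(s) = 2*(s + 1)*(s^2 + 2*s - 242)/(s^2 + 2*s + 82)^3

L{cos(9t)} = s/(s^2 + 81).
Multiplying by e^(-t) shifts s → s + 1, so L{e^(-t)*cos(9*t)} = (s + 1)/((s + 1)^2 + 81).
Then apply L{t^2·g(t)} = (-1)^2 d^2/ds^2[G(s)] with G(s) = (s + 1)/((s + 1)^2 + 81):
differentiating 2 times and applying the sign gives 2*(s + 1)*(s^2 + 2*s - 242)/(s^2 + 2*s + 82)^3.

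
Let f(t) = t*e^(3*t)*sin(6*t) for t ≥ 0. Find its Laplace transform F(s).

L{sin(6t)} = 6/(s^2 + 36).
Multiplying by e^(3t) shifts s → s - 3, so L{e^(3*t)*sin(6*t)} = 6/((s - 3)^2 + 36).
Then apply L{t·g(t)} = -d/ds[G(s)] with G(s) = 6/((s - 3)^2 + 36):
differentiating 1 time and applying the sign gives 12*(s - 3)/(s^2 - 6*s + 45)^2.

F(s) = 12*(s - 3)/(s^2 - 6*s + 45)^2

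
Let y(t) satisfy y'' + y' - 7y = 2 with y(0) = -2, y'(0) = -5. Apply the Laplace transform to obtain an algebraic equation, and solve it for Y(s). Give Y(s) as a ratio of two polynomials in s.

Y(s) = (-2*s^2 - 7*s + 2)/(s^3 + s^2 - 7*s)

Transform both sides with L{·}.
With L{y''} = s^2 Y - s·y(0) - y'(0) and L{y'} = sY - y(0), with y(0) = -2, y'(0) = -5: the LHS transforms to (s^2 + s - 7)Y - (-2*s - 7).
The right side is L{2} = 2/s.
So (s^2 + s - 7)Y = 2/s + (-2*s - 7).
Isolate Y and clear denominators.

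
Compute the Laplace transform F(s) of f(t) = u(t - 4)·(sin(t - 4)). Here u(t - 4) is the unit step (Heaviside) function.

By the second shifting theorem, L{u(t - c)·g(t - c)} = e^(-cs)·G(s) with c = 4 and G(s) = L{g(t)}.
L{sin(t)} = 1/(s^2 + 1).

F(s) = exp(-4*s)/(s^2 + 1)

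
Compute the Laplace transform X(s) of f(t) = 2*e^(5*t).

L{2} = 2/s.
By the first shifting theorem, multiplying by e^(5t) replaces s with s - 5.

X(s) = 2/(s - 5)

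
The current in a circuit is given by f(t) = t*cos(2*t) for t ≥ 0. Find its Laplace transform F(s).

L{cos(2t)} = s/(s^2 + 4).
Then apply L{t·g(t)} = -d/ds[G(s)] with G(s) = s/(s^2 + 4):
differentiating 1 time and applying the sign gives (s - 2)*(s + 2)/(s^2 + 4)^2.

F(s) = (s - 2)*(s + 2)/(s^2 + 4)^2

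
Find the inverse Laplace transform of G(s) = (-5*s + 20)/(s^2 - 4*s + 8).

5*exp(2*t)*sin(2*t) - 5*exp(2*t)*cos(2*t)

Complete the square in the denominator: s^2 - 4*s + 8 = (s - 2)^2 + 2^2.
Split the numerator to match: -5*s + 20 = -5·(s - 2) + 5·2.
Invert each term: -5·(s - 2)/((s - 2)^2 + 4) ↔ -5e^(2t)cos(2t); 5·2/((s - 2)^2 + 4) ↔ 5e^(2t)sin(2t).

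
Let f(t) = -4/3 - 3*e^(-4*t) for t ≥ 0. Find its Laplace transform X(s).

The transform is linear, so treat each term independently.
(-3)·[L{e^(-4t)} = 1/(s + 4)]; L{-4/3} = (-4/3)/s.

X(s) = -3/(s + 4) - 4/(3*s)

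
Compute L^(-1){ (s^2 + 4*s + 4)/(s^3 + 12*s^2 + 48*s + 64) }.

2*t^2*exp(-4*t) - 4*t*exp(-4*t) + exp(-4*t)

Factor the denominator: s^3 + 12*s^2 + 48*s + 64 = (s + 4)^3.
Partial fraction decomposition gives [1/(s + 4)] + [-4/(s + 4)^2] + [4/(s + 4)^3].
Invert each term: 1/(s + 4) ↔ e^(-4t); -4/(s + 4)^2 ↔ -4t·e^(-4t); 4/(s + 4)^3 ↔ (2)t^2·e^(-4t).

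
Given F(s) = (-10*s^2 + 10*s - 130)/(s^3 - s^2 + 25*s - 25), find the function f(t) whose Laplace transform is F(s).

f(t) = -5*exp(t) + sin(5*t) - 5*cos(5*t)

Factor the denominator: s^3 - s^2 + 25*s - 25 = (s - 1)*(s^2 + 25).
Partial fraction decomposition gives [-5/(s - 1)] + [-5*s/(s^2 + 25)] + [5/(s^2 + 25)].
Invert each term: -5/(s - 1) ↔ -5e^(t); -5·s/(s^2 + 25) ↔ -5cos(5t); 1·5/(s^2 + 25) ↔ sin(5t).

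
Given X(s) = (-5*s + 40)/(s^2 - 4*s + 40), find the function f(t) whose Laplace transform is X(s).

f(t) = 5*exp(2*t)*sin(6*t) - 5*exp(2*t)*cos(6*t)

Complete the square in the denominator: s^2 - 4*s + 40 = (s - 2)^2 + 6^2.
Split the numerator to match: -5*s + 40 = -5·(s - 2) + 5·6.
Invert each term: -5·(s - 2)/((s - 2)^2 + 36) ↔ -5e^(2t)cos(6t); 5·6/((s - 2)^2 + 36) ↔ 5e^(2t)sin(6t).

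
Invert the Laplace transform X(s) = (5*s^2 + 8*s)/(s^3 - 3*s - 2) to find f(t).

f(t) = t*exp(-t) + 4*exp(2*t) + exp(-t)

Factor the denominator: s^3 - 3*s - 2 = (s - 2)*(s + 1)^2.
Partial fraction decomposition gives [1/(s + 1)] + [(s + 1)^(-2)] + [4/(s - 2)].
Invert each term: 1/(s + 1) ↔ e^(-t); 1/(s + 1)^2 ↔ t·e^(-t); 4/(s - 2) ↔ 4e^(2t).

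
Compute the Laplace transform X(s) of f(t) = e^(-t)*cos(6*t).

X(s) = (s + 1)/((s + 1)^2 + 36)

L{cos(6t)} = s/(s^2 + 36).
By the first shifting theorem, multiplying by e^(-t) replaces s with s + 1.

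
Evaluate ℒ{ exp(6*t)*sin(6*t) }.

6/((s - 6)^2 + 36)

L{sin(6t)} = 6/(s^2 + 36).
By the first shifting theorem, multiplying by e^(6t) replaces s with s - 6.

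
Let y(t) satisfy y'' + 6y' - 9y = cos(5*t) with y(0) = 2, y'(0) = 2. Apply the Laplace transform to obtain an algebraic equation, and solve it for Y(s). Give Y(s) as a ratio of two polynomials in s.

Transform both sides with L{·}.
The derivative rules (L{y''} = s^2 Y - s·y(0) - y'(0) and L{y'} = sY - y(0), with y(0) = 2, y'(0) = 2) turn the left side into (s^2 + 6*s - 9)Y - (2*s + 14).
The right side is L{cos(5*t)} = s/(s^2 + 25).
So (s^2 + 6*s - 9)Y = s/(s^2 + 25) + (2*s + 14).
Solve for Y(s) and write it as one ratio of polynomials.

Y(s) = (2*s^3 + 14*s^2 + 51*s + 350)/(s^4 + 6*s^3 + 16*s^2 + 150*s - 225)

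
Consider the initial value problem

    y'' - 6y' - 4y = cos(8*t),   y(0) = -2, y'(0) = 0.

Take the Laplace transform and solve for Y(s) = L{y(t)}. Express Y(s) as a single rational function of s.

Y(s) = (-2*s^3 + 12*s^2 - 127*s + 768)/(s^4 - 6*s^3 + 60*s^2 - 384*s - 256)

Take the Laplace transform of both sides.
With L{y''} = s^2 Y - s·y(0) - y'(0) and L{y'} = sY - y(0), with y(0) = -2, y'(0) = 0: the LHS transforms to (s^2 - 6*s - 4)Y - (-2*s + 12).
The right side is L{cos(8*t)} = s/(s^2 + 64).
So (s^2 - 6*s - 4)Y = s/(s^2 + 64) + (-2*s + 12).
Isolate Y and clear denominators.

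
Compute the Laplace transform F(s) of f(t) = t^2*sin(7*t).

F(s) = 14*(3*s^2 - 49)/(s^2 + 49)^3

L{sin(7t)} = 7/(s^2 + 49).
Then apply L{t^2·g(t)} = (-1)^2 d^2/ds^2[G(s)] with G(s) = 7/(s^2 + 49):
differentiating 2 times and applying the sign gives 14*(3*s^2 - 49)/(s^2 + 49)^3.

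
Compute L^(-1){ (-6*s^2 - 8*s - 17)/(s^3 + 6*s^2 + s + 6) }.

-2*sin(t) - cos(t) - 5*exp(-6*t)

Factor the denominator: s^3 + 6*s^2 + s + 6 = (s + 6)*(s^2 + 1).
Partial fraction decomposition gives [-5/(s + 6)] + [-s/(s^2 + 1)] + [-2/(s^2 + 1)].
Invert each term: -5/(s + 6) ↔ -5e^(-6t); -1·s/(s^2 + 1) ↔ -cos(t); -2·1/(s^2 + 1) ↔ -2sin(t).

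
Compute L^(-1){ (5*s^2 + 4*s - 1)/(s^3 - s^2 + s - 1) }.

4*exp(t) + 5*sin(t) + cos(t)

Factor the denominator: s^3 - s^2 + s - 1 = (s - 1)*(s^2 + 1).
Partial fraction decomposition gives [4/(s - 1)] + [s/(s^2 + 1)] + [5/(s^2 + 1)].
Invert each term: 4/(s - 1) ↔ 4e^(t); 1·s/(s^2 + 1) ↔ cos(t); 5·1/(s^2 + 1) ↔ 5sin(t).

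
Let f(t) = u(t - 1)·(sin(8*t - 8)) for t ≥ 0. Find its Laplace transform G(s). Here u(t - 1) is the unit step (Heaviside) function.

G(s) = 8*exp(-s)/(s^2 + 64)

By the second shifting theorem, L{u(t - c)·g(t - c)} = e^(-cs)·H(s) with c = 1 and H(s) = L{g(t)}.
L{sin(8t)} = 8/(s^2 + 64).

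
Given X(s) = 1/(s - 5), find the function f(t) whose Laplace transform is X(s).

f(t) = exp(5*t)

Since L{e^(5t)} = 1/(s - 5), the inverse is e^(5*t).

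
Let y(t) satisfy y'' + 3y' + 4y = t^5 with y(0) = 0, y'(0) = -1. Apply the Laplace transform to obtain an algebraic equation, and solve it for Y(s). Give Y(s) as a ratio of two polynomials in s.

Take the Laplace transform of both sides.
With L{y''} = s^2 Y - s·y(0) - y'(0) and L{y'} = sY - y(0), with y(0) = 0, y'(0) = -1: the LHS transforms to (s^2 + 3*s + 4)Y - (-1).
The right side is L{t^5} = 120/s^6.
So (s^2 + 3*s + 4)Y = 120/s^6 + (-1).
Isolate Y and clear denominators.

Y(s) = (-s^6 + 120)/(s^8 + 3*s^7 + 4*s^6)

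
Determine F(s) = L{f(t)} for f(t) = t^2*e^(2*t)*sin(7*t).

F(s) = 14*(3*s^2 - 12*s - 37)/(s^2 - 4*s + 53)^3

L{sin(7t)} = 7/(s^2 + 49).
Multiplying by e^(2t) shifts s → s - 2, so L{e^(2*t)*sin(7*t)} = 7/((s - 2)^2 + 49).
Then apply L{t^2·g(t)} = (-1)^2 d^2/ds^2[G(s)] with G(s) = 7/((s - 2)^2 + 49):
differentiating 2 times and applying the sign gives 14*(3*s^2 - 12*s - 37)/(s^2 - 4*s + 53)^3.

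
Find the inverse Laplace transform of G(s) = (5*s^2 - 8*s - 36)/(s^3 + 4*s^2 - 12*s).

Factor the denominator: s^3 + 4*s^2 - 12*s = s*(s - 2)*(s + 6).
Partial fraction decomposition gives [3/s] + [4/(s + 6)] + [-2/(s - 2)].
Invert each term: 3/(s - 0) ↔ 3e^(0t); 4/(s + 6) ↔ 4e^(-6t); -2/(s - 2) ↔ -2e^(2t).

-2*exp(2*t) + 3 + 4*exp(-6*t)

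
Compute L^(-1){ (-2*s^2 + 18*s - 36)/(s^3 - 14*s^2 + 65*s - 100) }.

Factor the denominator: s^3 - 14*s^2 + 65*s - 100 = (s - 5)^2*(s - 4).
Partial fraction decomposition gives [-6/(s - 5)] + [4/(s - 5)^2] + [4/(s - 4)].
Invert each term: -6/(s - 5) ↔ -6e^(5t); 4/(s - 5)^2 ↔ 4t·e^(5t); 4/(s - 4) ↔ 4e^(4t).

4*t*exp(5*t) - 6*exp(5*t) + 4*exp(4*t)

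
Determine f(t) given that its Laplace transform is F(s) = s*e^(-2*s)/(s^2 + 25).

The factor e^(-2s) signals a time shift by c = 2 (second shifting theorem).
L{cos(5t)} = s/(s^2 + 25), so L^-1{s/(s^2 + 25)} = cos(5*t).
Hence the inverse is u(t - 2) times that function evaluated at t - 2.

f(t) = Heaviside(t - 2)*(cos(5*t - 10))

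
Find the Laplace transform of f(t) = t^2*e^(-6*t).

2/(s + 6)^3

L{e^(-6t)} = 1/(s + 6).
Then apply L{t^2·g(t)} = (-1)^2 d^2/ds^2[H(s)] with H(s) = 1/(s + 6):
differentiating 2 times and applying the sign gives 2/(s + 6)^3.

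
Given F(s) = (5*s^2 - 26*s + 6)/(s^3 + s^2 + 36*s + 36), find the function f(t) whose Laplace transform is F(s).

f(t) = -5*sin(6*t) + 4*cos(6*t) + exp(-t)

Factor the denominator: s^3 + s^2 + 36*s + 36 = (s + 1)*(s^2 + 36).
Partial fraction decomposition gives [1/(s + 1)] + [4*s/(s^2 + 36)] + [-30/(s^2 + 36)].
Invert each term: 1/(s + 1) ↔ e^(-t); 4·s/(s^2 + 36) ↔ 4cos(6t); -5·6/(s^2 + 36) ↔ -5sin(6t).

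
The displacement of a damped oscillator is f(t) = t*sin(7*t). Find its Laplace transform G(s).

G(s) = 14*s/(s^2 + 49)^2

L{sin(7t)} = 7/(s^2 + 49).
Then apply L{t·g(t)} = -d/ds[H(s)] with H(s) = 7/(s^2 + 49):
differentiating 1 time and applying the sign gives 14*s/(s^2 + 49)^2.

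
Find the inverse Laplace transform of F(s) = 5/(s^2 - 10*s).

Rewrite the denominator: s^2 - 10*s = (s - 5)^2 - 25.
The form in (s - 5) signals a first-shifting-theorem factor e^(5t).
Since L{sinh(5t)} = 5/(s^2 - 25), the inverse is e^(5*t)*sinh(5*t).

exp(5*t)*sinh(5*t)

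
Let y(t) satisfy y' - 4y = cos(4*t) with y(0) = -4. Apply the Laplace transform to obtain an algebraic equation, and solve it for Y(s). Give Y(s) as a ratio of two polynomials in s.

Y(s) = (-4*s^2 + s - 64)/(s^3 - 4*s^2 + 16*s - 64)

Transform both sides with L{·}.
The derivative rules (L{y'} = sY - y(0) = sY - (-4)) turn the left side into (s - 4)Y - (-4).
The right side is L{cos(4*t)} = s/(s^2 + 16).
So (s - 4)Y = s/(s^2 + 16) + (-4).
Divide through and combine into a single rational function.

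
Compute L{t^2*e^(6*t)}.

L{e^(6t)} = 1/(s - 6).
Then apply L{t^2·g(t)} = (-1)^2 d^2/ds^2[G(s)] with G(s) = 1/(s - 6):
differentiating 2 times and applying the sign gives 2/(s - 6)^3.

2/(s - 6)^3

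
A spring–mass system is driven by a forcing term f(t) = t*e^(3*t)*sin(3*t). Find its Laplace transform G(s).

L{sin(3t)} = 3/(s^2 + 9).
Multiplying by e^(3t) shifts s → s - 3, so L{e^(3*t)*sin(3*t)} = 3/((s - 3)^2 + 9).
Then apply L{t·g(t)} = -d/ds[H(s)] with H(s) = 3/((s - 3)^2 + 9):
differentiating 1 time and applying the sign gives 6*(s - 3)/(s^2 - 6*s + 18)^2.

G(s) = 6*(s - 3)/(s^2 - 6*s + 18)^2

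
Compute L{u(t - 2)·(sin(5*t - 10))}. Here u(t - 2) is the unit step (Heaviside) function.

5*exp(-2*s)/(s^2 + 25)

By the second shifting theorem, L{u(t - c)·g(t - c)} = e^(-cs)·G(s) with c = 2 and G(s) = L{g(t)}.
L{sin(5t)} = 5/(s^2 + 25).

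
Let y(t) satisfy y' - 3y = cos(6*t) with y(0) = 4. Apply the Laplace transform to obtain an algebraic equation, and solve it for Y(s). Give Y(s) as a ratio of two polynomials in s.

Y(s) = (4*s^2 + s + 144)/(s^3 - 3*s^2 + 36*s - 108)

Apply the Laplace transform to the equation.
With L{y'} = sY - y(0) = sY - 4: the LHS transforms to (s - 3)Y - (4).
The right side is L{cos(6*t)} = s/(s^2 + 36).
So (s - 3)Y = s/(s^2 + 36) + (4).
Divide through and combine into a single rational function.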